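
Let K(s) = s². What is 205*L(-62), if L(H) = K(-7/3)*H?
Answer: -622790/9 ≈ -69199.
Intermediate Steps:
L(H) = 49*H/9 (L(H) = (-7/3)²*H = 49*H/9)
205*L(-62) = 205*((49/9)*(-62)) = 205*(-3038/9) = -622790/9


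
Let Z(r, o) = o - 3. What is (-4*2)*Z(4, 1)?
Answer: 16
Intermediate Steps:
Z(r, o) = -3 + o
(-4*2)*Z(4, 1) = (-4*2)*(-3 + 1) = -8*(-2) = 16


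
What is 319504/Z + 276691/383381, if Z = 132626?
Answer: 79594091795/25423144253 ≈ 3.1308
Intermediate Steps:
319504/Z + 276691/383381 = 319504/132626 + 276691/383381 = 319504*(1/132626) + 276691*(1/383381) = 159752/66313 + 276691/383381 = 79594091795/25423144253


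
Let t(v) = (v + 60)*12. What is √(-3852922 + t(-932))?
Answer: I*√3863386 ≈ 1965.6*I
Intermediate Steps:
t(v) = 720 + 12*v (t(v) = (60 + v)*12 = 720 + 12*v)
√(-3852922 + t(-932)) = √(-3852922 + (720 + 12*(-932))) = √(-3852922 + (720 - 11184)) = √(-3852922 - 10464) = √(-3863386) = I*√3863386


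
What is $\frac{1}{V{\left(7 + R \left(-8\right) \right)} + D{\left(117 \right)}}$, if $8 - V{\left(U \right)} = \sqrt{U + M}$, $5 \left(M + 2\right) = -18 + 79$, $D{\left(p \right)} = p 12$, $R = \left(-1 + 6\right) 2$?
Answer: $\frac{3530}{4984517} + \frac{i \sqrt{1570}}{9969034} \approx 0.00070819 + 3.9746 \cdot 10^{-6} i$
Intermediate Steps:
$R = 10$ ($R = 5 \cdot 2 = 10$)
$D{\left(p \right)} = 12 p$
$M = \frac{51}{5}$ ($M = -2 + \frac{-18 + 79}{5} = -2 + \frac{1}{5} \cdot 61 = -2 + \frac{61}{5} = \frac{51}{5} \approx 10.2$)
$V{\left(U \right)} = 8 - \sqrt{\frac{51}{5} + U}$ ($V{\left(U \right)} = 8 - \sqrt{U + \frac{51}{5}} = 8 - \sqrt{\frac{51}{5} + U}$)
$\frac{1}{V{\left(7 + R \left(-8\right) \right)} + D{\left(117 \right)}} = \frac{1}{\left(8 - \frac{\sqrt{255 + 25 \left(7 + 10 \left(-8\right)\right)}}{5}\right) + 12 \cdot 117} = \frac{1}{\left(8 - \frac{\sqrt{255 + 25 \left(7 - 80\right)}}{5}\right) + 1404} = \frac{1}{\left(8 - \frac{\sqrt{255 + 25 \left(-73\right)}}{5}\right) + 1404} = \frac{1}{\left(8 - \frac{\sqrt{255 - 1825}}{5}\right) + 1404} = \frac{1}{\left(8 - \frac{\sqrt{-1570}}{5}\right) + 1404} = \frac{1}{\left(8 - \frac{i \sqrt{1570}}{5}\right) + 1404} = \frac{1}{1412 - \frac{i \sqrt{1570}}{5}}$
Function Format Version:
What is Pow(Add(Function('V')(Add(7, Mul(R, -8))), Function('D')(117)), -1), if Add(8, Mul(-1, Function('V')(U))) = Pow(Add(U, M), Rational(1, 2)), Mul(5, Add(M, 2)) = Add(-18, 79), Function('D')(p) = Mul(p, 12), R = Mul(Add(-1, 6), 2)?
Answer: Add(Rational(3530, 4984517), Mul(Rational(1, 9969034), I, Pow(1570, Rational(1, 2)))) ≈ Add(0.00070819, Mul(3.9746e-6, I))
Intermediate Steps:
R = 10 (R = Mul(5, 2) = 10)
Function('D')(p) = Mul(12, p)
M = Rational(51, 5) (M = Add(-2, Mul(Rational(1, 5), Add(-18, 79))) = Add(-2, Mul(Rational(1, 5), 61)) = Add(-2, Rational(61, 5)) = Rational(51, 5) ≈ 10.200)
Function('V')(U) = Add(8, Mul(-1, Pow(Add(Rational(51, 5), U), Rational(1, 2)))) (Function('V')(U) = Add(8, Mul(-1, Pow(Add(U, Rational(51, 5)), Rational(1, 2)))) = Add(8, Mul(-1, Pow(Add(Rational(51, 5), U), Rational(1, 2)))))
Pow(Add(Function('V')(Add(7, Mul(R, -8))), Function('D')(117)), -1) = Pow(Add(Add(8, Mul(Rational(-1, 5), Pow(Add(255, Mul(25, Add(7, Mul(10, -8)))), Rational(1, 2)))), Mul(12, 117)), -1) = Pow(Add(Add(8, Mul(Rational(-1, 5), Pow(Add(255, Mul(25, Add(7, -80))), Rational(1, 2)))), 1404), -1) = Pow(Add(Add(8, Mul(Rational(-1, 5), Pow(Add(255, Mul(25, -73)), Rational(1, 2)))), 1404), -1) = Pow(Add(Add(8, Mul(Rational(-1, 5), Pow(Add(255, -1825), Rational(1, 2)))), 1404), -1) = Pow(Add(Add(8, Mul(Rational(-1, 5), Pow(-1570, Rational(1, 2)))), 1404), -1) = Pow(Add(Add(8, Mul(Rational(-1, 5), Mul(I, Pow(1570, Rational(1, 2))))), 1404), -1) = Pow(Add(Add(8, Mul(Rational(-1, 5), I, Pow(1570, Rational(1, 2)))), 1404), -1) = Pow(Add(1412, Mul(Rational(-1, 5), I, Pow(1570, Rational(1, 2)))), -1)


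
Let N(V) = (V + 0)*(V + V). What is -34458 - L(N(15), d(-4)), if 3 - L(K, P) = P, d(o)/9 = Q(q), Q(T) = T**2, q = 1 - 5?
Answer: -34317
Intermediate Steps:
N(V) = 2*V**2 (N(V) = V*(2*V) = 2*V**2)
q = -4
d(o) = 144 (d(o) = 9*(-4)**2 = 9*16 = 144)
L(K, P) = 3 - P
-34458 - L(N(15), d(-4)) = -34458 - (3 - 1*144) = -34458 - (3 - 144) = -34458 - 1*(-141) = -34458 + 141 = -34317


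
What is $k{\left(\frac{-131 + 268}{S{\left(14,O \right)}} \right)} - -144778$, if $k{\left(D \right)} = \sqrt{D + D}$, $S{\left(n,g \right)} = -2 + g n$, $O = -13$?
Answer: $144778 + \frac{i \sqrt{3151}}{46} \approx 1.4478 \cdot 10^{5} + 1.2203 i$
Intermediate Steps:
$k{\left(D \right)} = \sqrt{2} \sqrt{D}$ ($k{\left(D \right)} = \sqrt{2 D} = \sqrt{2} \sqrt{D}$)
$k{\left(\frac{-131 + 268}{S{\left(14,O \right)}} \right)} - -144778 = \sqrt{2} \sqrt{\frac{-131 + 268}{-2 - 182}} - -144778 = \sqrt{2} \sqrt{\frac{137}{-2 - 182}} + 144778 = \sqrt{2} \sqrt{\frac{137}{-184}} + 144778 = \sqrt{2} \sqrt{137 \left(- \frac{1}{184}\right)} + 144778 = \sqrt{2} \sqrt{- \frac{137}{184}} + 144778 = \sqrt{2} \frac{i \sqrt{6302}}{92} + 144778 = \frac{i \sqrt{3151}}{46} + 144778 = 144778 + \frac{i \sqrt{3151}}{46}$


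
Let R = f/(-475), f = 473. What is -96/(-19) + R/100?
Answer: 239527/47500 ≈ 5.0427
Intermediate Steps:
R = -473/475 (R = 473/(-475) = 473*(-1/475) = -473/475 ≈ -0.99579)
-96/(-19) + R/100 = -96/(-19) - 473/475/100 = -96*(-1/19) - 473/475*1/100 = 96/19 - 473/47500 = 239527/47500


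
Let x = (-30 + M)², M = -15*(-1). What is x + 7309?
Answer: 7534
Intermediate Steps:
M = 15
x = 225 (x = (-30 + 15)² = (-15)² = 225)
x + 7309 = 225 + 7309 = 7534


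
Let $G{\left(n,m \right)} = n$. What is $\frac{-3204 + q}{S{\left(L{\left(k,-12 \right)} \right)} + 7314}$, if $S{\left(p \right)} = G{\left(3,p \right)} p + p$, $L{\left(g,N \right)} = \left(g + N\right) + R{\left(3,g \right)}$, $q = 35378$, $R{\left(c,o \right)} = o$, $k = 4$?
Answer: $\frac{16087}{3649} \approx 4.4086$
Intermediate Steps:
$L{\left(g,N \right)} = N + 2 g$ ($L{\left(g,N \right)} = \left(g + N\right) + g = \left(N + g\right) + g = N + 2 g$)
$S{\left(p \right)} = 4 p$ ($S{\left(p \right)} = 3 p + p = 4 p$)
$\frac{-3204 + q}{S{\left(L{\left(k,-12 \right)} \right)} + 7314} = \frac{-3204 + 35378}{4 \left(-12 + 2 \cdot 4\right) + 7314} = \frac{32174}{4 \left(-12 + 8\right) + 7314} = \frac{32174}{4 \left(-4\right) + 7314} = \frac{32174}{-16 + 7314} = \frac{32174}{7298} = 32174 \cdot \frac{1}{7298} = \frac{16087}{3649}$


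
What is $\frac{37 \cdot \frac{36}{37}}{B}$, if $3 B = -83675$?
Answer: $- \frac{108}{83675} \approx -0.0012907$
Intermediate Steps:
$B = - \frac{83675}{3}$ ($B = \frac{1}{3} \left(-83675\right) = - \frac{83675}{3} \approx -27892.0$)
$\frac{37 \cdot \frac{36}{37}}{B} = \frac{37 \cdot \frac{36}{37}}{- \frac{83675}{3}} = 37 \cdot 36 \cdot \frac{1}{37} \left(- \frac{3}{83675}\right) = 37 \cdot \frac{36}{37} \left(- \frac{3}{83675}\right) = 36 \left(- \frac{3}{83675}\right) = - \frac{108}{83675}$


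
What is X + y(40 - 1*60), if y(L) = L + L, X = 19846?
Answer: 19806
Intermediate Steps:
y(L) = 2*L
X + y(40 - 1*60) = 19846 + 2*(40 - 1*60) = 19846 + 2*(40 - 60) = 19846 + 2*(-20) = 19846 - 40 = 19806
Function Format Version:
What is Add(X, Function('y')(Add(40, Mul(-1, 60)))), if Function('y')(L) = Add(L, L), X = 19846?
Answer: 19806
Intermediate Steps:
Function('y')(L) = Mul(2, L)
Add(X, Function('y')(Add(40, Mul(-1, 60)))) = Add(19846, Mul(2, Add(40, Mul(-1, 60)))) = Add(19846, Mul(2, Add(40, -60))) = Add(19846, Mul(2, -20)) = Add(19846, -40) = 19806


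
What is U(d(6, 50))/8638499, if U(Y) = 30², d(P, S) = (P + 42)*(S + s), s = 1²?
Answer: 900/8638499 ≈ 0.00010418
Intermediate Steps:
s = 1
d(P, S) = (1 + S)*(42 + P) (d(P, S) = (P + 42)*(S + 1) = (42 + P)*(1 + S) = (1 + S)*(42 + P))
U(Y) = 900
U(d(6, 50))/8638499 = 900/8638499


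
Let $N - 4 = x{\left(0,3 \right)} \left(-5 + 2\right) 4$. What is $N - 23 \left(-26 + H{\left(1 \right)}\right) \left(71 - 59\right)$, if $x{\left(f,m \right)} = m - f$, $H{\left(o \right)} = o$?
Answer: $6868$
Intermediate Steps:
$N = -32$ ($N = 4 + \left(3 - 0\right) \left(-5 + 2\right) 4 = 4 + \left(3 + 0\right) \left(-3\right) 4 = 4 + 3 \left(-3\right) 4 = 4 - 36 = -32$)
$N - 23 \left(-26 + H{\left(1 \right)}\right) \left(71 - 59\right) = -32 - 23 \left(-26 + 1\right) \left(71 - 59\right) = -32 - 23 \left(\left(-25\right) 12\right) = -32 - -6900 = -32 + 6900 = 6868$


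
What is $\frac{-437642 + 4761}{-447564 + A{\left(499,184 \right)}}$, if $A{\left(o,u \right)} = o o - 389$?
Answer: $\frac{432881}{198952} \approx 2.1758$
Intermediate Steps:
$A{\left(o,u \right)} = -389 + o^{2}$ ($A{\left(o,u \right)} = o^{2} - 389 = -389 + o^{2}$)
$\frac{-437642 + 4761}{-447564 + A{\left(499,184 \right)}} = \frac{-437642 + 4761}{-447564 - \left(389 - 499^{2}\right)} = - \frac{432881}{-447564 + \left(-389 + 249001\right)} = - \frac{432881}{-447564 + 248612} = - \frac{432881}{-198952} = \left(-432881\right) \left(- \frac{1}{198952}\right) = \frac{432881}{198952}$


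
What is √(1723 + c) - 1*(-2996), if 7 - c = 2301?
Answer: 2996 + I*√571 ≈ 2996.0 + 23.896*I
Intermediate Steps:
c = -2294 (c = 7 - 1*2301 = 7 - 2301 = -2294)
√(1723 + c) - 1*(-2996) = √(1723 - 2294) - 1*(-2996) = √(-571) + 2996 = I*√571 + 2996 = 2996 + I*√571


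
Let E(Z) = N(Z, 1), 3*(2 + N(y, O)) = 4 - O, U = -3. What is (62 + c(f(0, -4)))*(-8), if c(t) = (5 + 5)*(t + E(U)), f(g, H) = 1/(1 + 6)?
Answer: -2992/7 ≈ -427.43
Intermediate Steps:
N(y, O) = -⅔ - O/3 (N(y, O) = -2 + (4 - O)/3 = -2 + (4/3 - O/3) = -⅔ - O/3)
f(g, H) = ⅐ (f(g, H) = 1/7 = ⅐)
E(Z) = -1 (E(Z) = -⅔ - ⅓*1 = -⅔ - ⅓ = -1)
c(t) = -10 + 10*t (c(t) = (5 + 5)*(t - 1) = 10*(-1 + t) = -10 + 10*t)
(62 + c(f(0, -4)))*(-8) = (62 + (-10 + 10*(⅐)))*(-8) = (62 + (-10 + 10/7))*(-8) = (62 - 60/7)*(-8) = (374/7)*(-8) = -2992/7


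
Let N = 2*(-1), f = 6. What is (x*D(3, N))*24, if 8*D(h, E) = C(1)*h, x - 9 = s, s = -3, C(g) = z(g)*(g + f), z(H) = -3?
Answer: -1134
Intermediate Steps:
C(g) = -18 - 3*g (C(g) = -3*(g + 6) = -3*(6 + g) = -18 - 3*g)
x = 6 (x = 9 - 3 = 6)
N = -2
D(h, E) = -21*h/8 (D(h, E) = ((-18 - 3*1)*h)/8 = ((-18 - 3)*h)/8 = (-21*h)/8 = -21*h/8)
(x*D(3, N))*24 = (6*(-21/8*3))*24 = (6*(-63/8))*24 = -189/4*24 = -1134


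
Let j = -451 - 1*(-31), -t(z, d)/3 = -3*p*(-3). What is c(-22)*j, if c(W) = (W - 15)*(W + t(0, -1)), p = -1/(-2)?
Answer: -551670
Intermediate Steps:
p = ½ (p = -1*(-½) = ½ ≈ 0.50000)
t(z, d) = -27/2 (t(z, d) = -3*(-3*½)*(-3) = -(-9)*(-3)/2 = -3*9/2 = -27/2)
j = -420 (j = -451 + 31 = -420)
c(W) = (-15 + W)*(-27/2 + W) (c(W) = (W - 15)*(W - 27/2) = (-15 + W)*(-27/2 + W))
c(-22)*j = (405/2 + (-22)² - 57/2*(-22))*(-420) = (405/2 + 484 + 627)*(-420) = (2627/2)*(-420) = -551670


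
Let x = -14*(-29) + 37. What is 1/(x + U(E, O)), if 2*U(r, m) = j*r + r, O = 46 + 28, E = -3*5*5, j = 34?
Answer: -2/1739 ≈ -0.0011501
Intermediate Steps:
E = -75 (E = -15*5 = -75)
O = 74
U(r, m) = 35*r/2 (U(r, m) = (34*r + r)/2 = (35*r)/2 = 35*r/2)
x = 443 (x = 406 + 37 = 443)
1/(x + U(E, O)) = 1/(443 + (35/2)*(-75)) = 1/(443 - 2625/2) = 1/(-1739/2) = -2/1739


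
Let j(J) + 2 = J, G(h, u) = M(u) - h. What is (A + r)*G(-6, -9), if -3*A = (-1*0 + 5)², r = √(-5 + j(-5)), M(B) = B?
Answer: 25 - 6*I*√3 ≈ 25.0 - 10.392*I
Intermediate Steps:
G(h, u) = u - h
j(J) = -2 + J
r = 2*I*√3 (r = √(-5 + (-2 - 5)) = √(-5 - 7) = √(-12) = 2*I*√3 ≈ 3.4641*I)
A = -25/3 (A = -(-1*0 + 5)²/3 = -(0 + 5)²/3 = -⅓*5² = -⅓*25 = -25/3 ≈ -8.3333)
(A + r)*G(-6, -9) = (-25/3 + 2*I*√3)*(-9 - 1*(-6)) = (-25/3 + 2*I*√3)*(-9 + 6) = (-25/3 + 2*I*√3)*(-3) = 25 - 6*I*√3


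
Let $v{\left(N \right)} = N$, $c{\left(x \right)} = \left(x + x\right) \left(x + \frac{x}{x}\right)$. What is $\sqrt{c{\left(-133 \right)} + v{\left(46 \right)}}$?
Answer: $\sqrt{35158} \approx 187.5$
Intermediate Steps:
$c{\left(x \right)} = 2 x \left(1 + x\right)$ ($c{\left(x \right)} = 2 x \left(x + 1\right) = 2 x \left(1 + x\right)$)
$\sqrt{c{\left(-133 \right)} + v{\left(46 \right)}} = \sqrt{2 \left(-133\right) \left(1 - 133\right) + 46} = \sqrt{2 \left(-133\right) \left(-132\right) + 46} = \sqrt{35112 + 46} = \sqrt{35158}$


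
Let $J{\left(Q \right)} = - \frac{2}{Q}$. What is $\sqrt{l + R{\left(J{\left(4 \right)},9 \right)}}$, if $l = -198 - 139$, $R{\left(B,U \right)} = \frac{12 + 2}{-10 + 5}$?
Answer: $\frac{i \sqrt{8495}}{5} \approx 18.434 i$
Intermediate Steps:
$R{\left(B,U \right)} = - \frac{14}{5}$ ($R{\left(B,U \right)} = \frac{14}{-5} = 14 \left(- \frac{1}{5}\right) = - \frac{14}{5}$)
$l = -337$ ($l = -198 - 139 = -337$)
$\sqrt{l + R{\left(J{\left(4 \right)},9 \right)}} = \sqrt{-337 - \frac{14}{5}} = \sqrt{- \frac{1699}{5}} = \frac{i \sqrt{8495}}{5}$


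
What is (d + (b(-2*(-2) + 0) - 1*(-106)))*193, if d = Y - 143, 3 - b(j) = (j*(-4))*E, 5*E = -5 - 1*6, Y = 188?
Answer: 114642/5 ≈ 22928.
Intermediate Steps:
E = -11/5 (E = (-5 - 1*6)/5 = (-5 - 6)/5 = (⅕)*(-11) = -11/5 ≈ -2.2000)
b(j) = 3 - 44*j/5 (b(j) = 3 - j*(-4)*(-11)/5 = 3 - (-4*j)*(-11)/5 = 3 - 44*j/5)
d = 45 (d = 188 - 143 = 45)
(d + (b(-2*(-2) + 0) - 1*(-106)))*193 = (45 + ((3 - 44*(-2*(-2) + 0)/5) - 1*(-106)))*193 = (45 + ((3 - 44*(4 + 0)/5) + 106))*193 = (45 + ((3 - 44/5*4) + 106))*193 = (45 + ((3 - 176/5) + 106))*193 = (45 + (-161/5 + 106))*193 = (45 + 369/5)*193 = (594/5)*193 = 114642/5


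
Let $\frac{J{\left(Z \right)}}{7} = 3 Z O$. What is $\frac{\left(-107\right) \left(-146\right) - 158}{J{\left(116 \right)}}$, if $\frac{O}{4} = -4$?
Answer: $- \frac{1933}{4872} \approx -0.39676$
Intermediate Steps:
$O = -16$ ($O = 4 \left(-4\right) = -16$)
$J{\left(Z \right)} = - 336 Z$ ($J{\left(Z \right)} = 7 \cdot 3 Z \left(-16\right) = 7 \left(- 48 Z\right) = - 336 Z$)
$\frac{\left(-107\right) \left(-146\right) - 158}{J{\left(116 \right)}} = \frac{\left(-107\right) \left(-146\right) - 158}{\left(-336\right) 116} = \frac{15622 - 158}{-38976} = 15464 \left(- \frac{1}{38976}\right) = - \frac{1933}{4872}$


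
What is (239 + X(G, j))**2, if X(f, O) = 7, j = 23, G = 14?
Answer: 60516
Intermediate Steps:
(239 + X(G, j))**2 = (239 + 7)**2 = 246**2 = 60516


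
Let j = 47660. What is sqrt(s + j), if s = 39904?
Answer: 2*sqrt(21891) ≈ 295.91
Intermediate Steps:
sqrt(s + j) = sqrt(39904 + 47660) = sqrt(87564) = 2*sqrt(21891)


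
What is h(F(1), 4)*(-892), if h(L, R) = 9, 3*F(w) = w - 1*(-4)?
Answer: -8028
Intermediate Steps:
F(w) = 4/3 + w/3 (F(w) = (w - 1*(-4))/3 = (w + 4)/3 = (4 + w)/3 = 4/3 + w/3)
h(F(1), 4)*(-892) = 9*(-892) = -8028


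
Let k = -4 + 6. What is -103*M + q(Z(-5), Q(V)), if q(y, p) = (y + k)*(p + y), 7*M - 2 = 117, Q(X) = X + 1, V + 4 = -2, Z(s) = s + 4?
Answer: -1757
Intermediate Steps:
k = 2
Z(s) = 4 + s
V = -6 (V = -4 - 2 = -6)
Q(X) = 1 + X
M = 17 (M = 2/7 + (1/7)*117 = 2/7 + 117/7 = 17)
q(y, p) = (2 + y)*(p + y) (q(y, p) = (y + 2)*(p + y) = (2 + y)*(p + y))
-103*M + q(Z(-5), Q(V)) = -103*17 + ((4 - 5)**2 + 2*(1 - 6) + 2*(4 - 5) + (1 - 6)*(4 - 5)) = -1751 + ((-1)**2 + 2*(-5) + 2*(-1) - 5*(-1)) = -1751 + (1 - 10 - 2 + 5) = -1751 - 6 = -1757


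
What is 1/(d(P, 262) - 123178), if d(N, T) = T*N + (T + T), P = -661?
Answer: -1/295836 ≈ -3.3802e-6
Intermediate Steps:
d(N, T) = 2*T + N*T (d(N, T) = N*T + 2*T = 2*T + N*T)
1/(d(P, 262) - 123178) = 1/(262*(2 - 661) - 123178) = 1/(262*(-659) - 123178) = 1/(-172658 - 123178) = 1/(-295836) = -1/295836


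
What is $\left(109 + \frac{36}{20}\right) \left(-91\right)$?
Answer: $- \frac{50414}{5} \approx -10083.0$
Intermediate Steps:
$\left(109 + \frac{36}{20}\right) \left(-91\right) = \left(109 + 36 \cdot \frac{1}{20}\right) \left(-91\right) = \left(109 + \frac{9}{5}\right) \left(-91\right) = \frac{554}{5} \left(-91\right) = - \frac{50414}{5}$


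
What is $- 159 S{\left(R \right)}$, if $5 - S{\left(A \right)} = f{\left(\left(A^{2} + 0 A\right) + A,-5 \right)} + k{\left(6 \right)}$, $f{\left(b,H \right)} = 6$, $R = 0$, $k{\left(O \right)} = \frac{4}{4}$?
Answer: $318$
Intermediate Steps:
$k{\left(O \right)} = 1$ ($k{\left(O \right)} = 4 \cdot \frac{1}{4} = 1$)
$S{\left(A \right)} = -2$ ($S{\left(A \right)} = 5 - \left(6 + 1\right) = 5 - 7 = -2$)
$- 159 S{\left(R \right)} = \left(-159\right) \left(-2\right) = 318$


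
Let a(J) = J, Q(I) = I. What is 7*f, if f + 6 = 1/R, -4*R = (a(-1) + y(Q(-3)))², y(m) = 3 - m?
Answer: -1078/25 ≈ -43.120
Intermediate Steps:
R = -25/4 (R = -(-1 + (3 - 1*(-3)))²/4 = -(-1 + (3 + 3))²/4 = -(-1 + 6)²/4 = -¼*5² = -¼*25 = -25/4 ≈ -6.2500)
f = -154/25 (f = -6 + 1/(-25/4) = -6 - 4/25 = -154/25 ≈ -6.1600)
7*f = 7*(-154/25) = -1078/25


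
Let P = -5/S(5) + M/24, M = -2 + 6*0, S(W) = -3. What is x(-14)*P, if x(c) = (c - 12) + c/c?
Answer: -475/12 ≈ -39.583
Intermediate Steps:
x(c) = -11 + c (x(c) = (-12 + c) + 1 = -11 + c)
M = -2 (M = -2 + 0 = -2)
P = 19/12 (P = -5/(-3) - 2/24 = -5*(-⅓) - 2*1/24 = 5/3 - 1/12 = 19/12 ≈ 1.5833)
x(-14)*P = (-11 - 14)*(19/12) = -25*19/12 = -475/12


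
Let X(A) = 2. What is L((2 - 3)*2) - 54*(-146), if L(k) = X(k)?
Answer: 7886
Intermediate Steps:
L(k) = 2
L((2 - 3)*2) - 54*(-146) = 2 - 54*(-146) = 2 + 7884 = 7886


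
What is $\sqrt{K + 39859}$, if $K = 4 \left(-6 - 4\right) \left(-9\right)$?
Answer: $\sqrt{40219} \approx 200.55$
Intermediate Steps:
$K = 360$ ($K = 4 \left(-10\right) \left(-9\right) = \left(-40\right) \left(-9\right) = 360$)
$\sqrt{K + 39859} = \sqrt{360 + 39859} = \sqrt{40219}$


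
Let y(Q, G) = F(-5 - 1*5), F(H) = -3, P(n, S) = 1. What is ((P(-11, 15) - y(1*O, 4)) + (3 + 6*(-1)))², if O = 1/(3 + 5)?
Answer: 1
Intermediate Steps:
O = ⅛ (O = 1/8 = ⅛ ≈ 0.12500)
y(Q, G) = -3
((P(-11, 15) - y(1*O, 4)) + (3 + 6*(-1)))² = ((1 - 1*(-3)) + (3 + 6*(-1)))² = ((1 + 3) + (3 - 6))² = (4 - 3)² = 1² = 1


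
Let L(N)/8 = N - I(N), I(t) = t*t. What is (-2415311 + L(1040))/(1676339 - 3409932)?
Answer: 11059791/1733593 ≈ 6.3797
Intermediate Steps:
I(t) = t**2
L(N) = -8*N**2 + 8*N (L(N) = 8*(N - N**2) = -8*N**2 + 8*N)
(-2415311 + L(1040))/(1676339 - 3409932) = (-2415311 + 8*1040*(1 - 1*1040))/(1676339 - 3409932) = (-2415311 + 8*1040*(1 - 1040))/(-1733593) = (-2415311 + 8*1040*(-1039))*(-1/1733593) = (-2415311 - 8644480)*(-1/1733593) = -11059791*(-1/1733593) = 11059791/1733593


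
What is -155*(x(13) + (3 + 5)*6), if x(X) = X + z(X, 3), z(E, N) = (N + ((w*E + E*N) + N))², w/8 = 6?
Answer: -69381410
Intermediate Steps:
w = 48 (w = 8*6 = 48)
z(E, N) = (2*N + 48*E + E*N)² (z(E, N) = (N + ((48*E + E*N) + N))² = (N + (N + 48*E + E*N))² = (2*N + 48*E + E*N)²)
x(X) = X + (6 + 51*X)² (x(X) = X + (2*3 + 48*X + X*3)² = X + (6 + 48*X + 3*X)² = X + (6 + 51*X)²)
-155*(x(13) + (3 + 5)*6) = -155*((13 + 9*(2 + 17*13)²) + (3 + 5)*6) = -155*((13 + 9*(2 + 221)²) + 8*6) = -155*((13 + 9*223²) + 48) = -155*((13 + 9*49729) + 48) = -155*((13 + 447561) + 48) = -155*(447574 + 48) = -155*447622 = -69381410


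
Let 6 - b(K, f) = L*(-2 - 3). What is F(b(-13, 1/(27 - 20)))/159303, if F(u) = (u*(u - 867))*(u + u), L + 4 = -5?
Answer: -918684/53101 ≈ -17.301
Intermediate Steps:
L = -9 (L = -4 - 5 = -9)
b(K, f) = -39 (b(K, f) = 6 - (-9)*(-2 - 3) = 6 - (-9)*(-5) = 6 - 1*45 = 6 - 45 = -39)
F(u) = 2*u**2*(-867 + u) (F(u) = (u*(-867 + u))*(2*u) = 2*u**2*(-867 + u))
F(b(-13, 1/(27 - 20)))/159303 = (2*(-39)**2*(-867 - 39))/159303 = (2*1521*(-906))*(1/159303) = -2756052*1/159303 = -918684/53101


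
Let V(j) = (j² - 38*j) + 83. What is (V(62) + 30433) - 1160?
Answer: 30844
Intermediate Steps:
V(j) = 83 + j² - 38*j
(V(62) + 30433) - 1160 = ((83 + 62² - 38*62) + 30433) - 1160 = ((83 + 3844 - 2356) + 30433) - 1160 = (1571 + 30433) - 1160 = 32004 - 1160 = 30844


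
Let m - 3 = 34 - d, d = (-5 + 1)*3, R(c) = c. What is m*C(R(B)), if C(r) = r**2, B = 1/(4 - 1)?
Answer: 49/9 ≈ 5.4444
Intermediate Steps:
B = 1/3 ≈ 0.33333
d = -12 (d = -4*3 = -12)
m = 49 (m = 3 + (34 - 1*(-12)) = 3 + (34 + 12) = 3 + 46 = 49)
m*C(R(B)) = 49*(1/3)**2 = 49*(1/9) = 49/9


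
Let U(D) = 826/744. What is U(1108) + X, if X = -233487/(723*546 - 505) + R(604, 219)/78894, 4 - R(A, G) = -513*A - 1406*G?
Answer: 16099496554645/1928460163284 ≈ 8.3484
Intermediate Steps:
U(D) = 413/372 (U(D) = 826*(1/744) = 413/372)
R(A, G) = 4 + 513*A + 1406*G (R(A, G) = 4 - (-513*A - 1406*G) = 4 - (-1406*G - 513*A) = 4 + (513*A + 1406*G) = 4 + 513*A + 1406*G)
X = 112568476216/15552098091 (X = -233487/(723*546 - 505) + (4 + 513*604 + 1406*219)/78894 = -233487/(394758 - 505) + (4 + 309852 + 307914)*(1/78894) = -233487/394253 + 617770*(1/78894) = -233487*1/394253 + 308885/39447 = -233487/394253 + 308885/39447 = 112568476216/15552098091 ≈ 7.2382)
U(1108) + X = 413/372 + 112568476216/15552098091 = 16099496554645/1928460163284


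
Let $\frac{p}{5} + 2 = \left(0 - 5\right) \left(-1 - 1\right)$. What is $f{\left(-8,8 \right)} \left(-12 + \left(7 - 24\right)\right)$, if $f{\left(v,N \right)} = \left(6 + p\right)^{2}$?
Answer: $-61364$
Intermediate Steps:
$p = 40$ ($p = -10 + 5 \left(0 - 5\right) \left(-1 - 1\right) = -10 + 5 \left(\left(-5\right) \left(-2\right)\right) = -10 + 5 \cdot 10 = -10 + 50 = 40$)
$f{\left(v,N \right)} = 2116$ ($f{\left(v,N \right)} = \left(6 + 40\right)^{2} = 46^{2} = 2116$)
$f{\left(-8,8 \right)} \left(-12 + \left(7 - 24\right)\right) = 2116 \left(-12 + \left(7 - 24\right)\right) = 2116 \left(-12 - 17\right) = 2116 \left(-29\right) = -61364$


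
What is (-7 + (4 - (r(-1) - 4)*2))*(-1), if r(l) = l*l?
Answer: -3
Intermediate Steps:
r(l) = l**2
(-7 + (4 - (r(-1) - 4)*2))*(-1) = (-7 + (4 - ((-1)**2 - 4)*2))*(-1) = (-7 + (4 - (1 - 4)*2))*(-1) = (-7 + (4 - (-3)*2))*(-1) = (-7 + (4 - 1*(-6)))*(-1) = (-7 + (4 + 6))*(-1) = (-7 + 10)*(-1) = 3*(-1) = -3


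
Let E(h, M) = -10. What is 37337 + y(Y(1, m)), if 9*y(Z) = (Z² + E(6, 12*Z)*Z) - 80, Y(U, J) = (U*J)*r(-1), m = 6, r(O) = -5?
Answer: 337153/9 ≈ 37461.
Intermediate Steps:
Y(U, J) = -5*J*U (Y(U, J) = (U*J)*(-5) = (J*U)*(-5) = -5*J*U)
y(Z) = -80/9 - 10*Z/9 + Z²/9 (y(Z) = ((Z² - 10*Z) - 80)/9 = (-80 + Z² - 10*Z)/9 = -80/9 - 10*Z/9 + Z²/9)
37337 + y(Y(1, m)) = 37337 + (-80/9 - (-50)*6/9 + (-5*6*1)²/9) = 37337 + (-80/9 - 10/9*(-30) + (⅑)*(-30)²) = 37337 + (-80/9 + 100/3 + (⅑)*900) = 37337 + (-80/9 + 100/3 + 100) = 37337 + 1120/9 = 337153/9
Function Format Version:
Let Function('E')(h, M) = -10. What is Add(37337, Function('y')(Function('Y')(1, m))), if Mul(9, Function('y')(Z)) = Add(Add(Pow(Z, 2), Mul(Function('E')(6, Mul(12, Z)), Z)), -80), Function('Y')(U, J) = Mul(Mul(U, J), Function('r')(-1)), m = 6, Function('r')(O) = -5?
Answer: Rational(337153, 9) ≈ 37461.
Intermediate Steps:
Function('Y')(U, J) = Mul(-5, J, U) (Function('Y')(U, J) = Mul(Mul(U, J), -5) = Mul(Mul(J, U), -5) = Mul(-5, J, U))
Function('y')(Z) = Add(Rational(-80, 9), Mul(Rational(-10, 9), Z), Mul(Rational(1, 9), Pow(Z, 2))) (Function('y')(Z) = Mul(Rational(1, 9), Add(Add(Pow(Z, 2), Mul(-10, Z)), -80)) = Mul(Rational(1, 9), Add(-80, Pow(Z, 2), Mul(-10, Z))) = Add(Rational(-80, 9), Mul(Rational(-10, 9), Z), Mul(Rational(1, 9), Pow(Z, 2))))
Add(37337, Function('y')(Function('Y')(1, m))) = Add(37337, Add(Rational(-80, 9), Mul(Rational(-10, 9), Mul(-5, 6, 1)), Mul(Rational(1, 9), Pow(Mul(-5, 6, 1), 2)))) = Add(37337, Add(Rational(-80, 9), Mul(Rational(-10, 9), -30), Mul(Rational(1, 9), Pow(-30, 2)))) = Add(37337, Add(Rational(-80, 9), Rational(100, 3), Mul(Rational(1, 9), 900))) = Add(37337, Add(Rational(-80, 9), Rational(100, 3), 100)) = Add(37337, Rational(1120, 9)) = Rational(337153, 9)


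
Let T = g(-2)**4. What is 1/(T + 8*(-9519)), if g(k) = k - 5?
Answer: -1/73751 ≈ -1.3559e-5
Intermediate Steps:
g(k) = -5 + k
T = 2401 (T = (-5 - 2)**4 = (-7)**4 = 2401)
1/(T + 8*(-9519)) = 1/(2401 + 8*(-9519)) = 1/(2401 - 76152) = 1/(-73751) = -1/73751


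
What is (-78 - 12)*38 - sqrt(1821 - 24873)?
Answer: -3420 - 2*I*sqrt(5763) ≈ -3420.0 - 151.83*I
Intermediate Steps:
(-78 - 12)*38 - sqrt(1821 - 24873) = -90*38 - sqrt(-23052) = -3420 - 2*I*sqrt(5763)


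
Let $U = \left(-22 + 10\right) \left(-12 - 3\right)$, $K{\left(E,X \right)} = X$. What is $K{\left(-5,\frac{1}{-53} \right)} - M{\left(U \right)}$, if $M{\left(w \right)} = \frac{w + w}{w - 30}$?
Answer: $- \frac{641}{265} \approx -2.4189$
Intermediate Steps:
$U = 180$ ($U = \left(-12\right) \left(-15\right) = 180$)
$M{\left(w \right)} = \frac{2 w}{-30 + w}$
$K{\left(-5,\frac{1}{-53} \right)} - M{\left(U \right)} = \frac{1}{-53} - 2 \cdot 180 \frac{1}{-30 + 180} = - \frac{1}{53} - 2 \cdot 180 \cdot \frac{1}{150} = - \frac{1}{53} - \frac{12}{5} = - \frac{641}{265}$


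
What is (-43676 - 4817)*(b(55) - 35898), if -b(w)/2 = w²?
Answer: 2034184364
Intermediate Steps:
b(w) = -2*w²
(-43676 - 4817)*(b(55) - 35898) = (-43676 - 4817)*(-2*55² - 35898) = -48493*(-2*3025 - 35898) = -48493*(-6050 - 35898) = -48493*(-41948) = 2034184364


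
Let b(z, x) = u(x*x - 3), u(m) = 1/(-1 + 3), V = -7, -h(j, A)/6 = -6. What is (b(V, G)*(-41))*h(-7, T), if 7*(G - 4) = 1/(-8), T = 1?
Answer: -738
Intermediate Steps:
h(j, A) = 36 (h(j, A) = -6*(-6) = 36)
u(m) = ½ (u(m) = 1/2 = ½)
G = 223/56 (G = 4 + (⅐)/(-8) = 4 + (⅐)*(-⅛) = 4 - 1/56 = 223/56 ≈ 3.9821)
b(z, x) = ½
(b(V, G)*(-41))*h(-7, T) = ((½)*(-41))*36 = -41/2*36 = -738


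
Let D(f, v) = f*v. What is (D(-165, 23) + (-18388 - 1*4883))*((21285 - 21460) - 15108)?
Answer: 413649678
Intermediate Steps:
(D(-165, 23) + (-18388 - 1*4883))*((21285 - 21460) - 15108) = (-165*23 + (-18388 - 1*4883))*((21285 - 21460) - 15108) = (-3795 + (-18388 - 4883))*(-175 - 15108) = (-3795 - 23271)*(-15283) = -27066*(-15283) = 413649678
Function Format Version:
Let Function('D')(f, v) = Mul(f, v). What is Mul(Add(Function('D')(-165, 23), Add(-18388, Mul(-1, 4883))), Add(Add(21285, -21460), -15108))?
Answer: 413649678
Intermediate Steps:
Mul(Add(Function('D')(-165, 23), Add(-18388, Mul(-1, 4883))), Add(Add(21285, -21460), -15108)) = Mul(Add(Mul(-165, 23), Add(-18388, Mul(-1, 4883))), Add(Add(21285, -21460), -15108)) = Mul(Add(-3795, Add(-18388, -4883)), Add(-175, -15108)) = Mul(Add(-3795, -23271), -15283) = Mul(-27066, -15283) = 413649678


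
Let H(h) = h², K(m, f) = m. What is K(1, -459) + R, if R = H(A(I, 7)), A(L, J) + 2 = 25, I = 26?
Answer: 530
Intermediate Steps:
A(L, J) = 23 (A(L, J) = -2 + 25 = 23)
R = 529 (R = 23² = 529)
K(1, -459) + R = 1 + 529 = 530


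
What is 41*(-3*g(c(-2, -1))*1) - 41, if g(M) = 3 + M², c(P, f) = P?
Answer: -902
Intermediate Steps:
41*(-3*g(c(-2, -1))*1) - 41 = 41*(-3*(3 + (-2)²)*1) - 41 = 41*(-3*(3 + 4)*1) - 41 = 41*(-3*7*1) - 41 = 41*(-21*1) - 41 = 41*(-21) - 41 = -861 - 41 = -902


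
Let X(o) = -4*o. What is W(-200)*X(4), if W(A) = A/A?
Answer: -16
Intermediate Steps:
W(A) = 1
W(-200)*X(4) = 1*(-4*4) = 1*(-16) = -16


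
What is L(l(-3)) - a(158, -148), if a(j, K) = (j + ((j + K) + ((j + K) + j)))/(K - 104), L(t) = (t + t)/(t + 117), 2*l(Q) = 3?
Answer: 322/237 ≈ 1.3587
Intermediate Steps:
l(Q) = 3/2 (l(Q) = (1/2)*3 = 3/2)
L(t) = 2*t/(117 + t) (L(t) = (2*t)/(117 + t) = 2*t/(117 + t))
a(j, K) = (2*K + 4*j)/(-104 + K) (a(j, K) = (j + ((K + j) + ((K + j) + j)))/(-104 + K) = (j + ((K + j) + (K + 2*j)))/(-104 + K) = (j + (2*K + 3*j))/(-104 + K) = (2*K + 4*j)/(-104 + K))
L(l(-3)) - a(158, -148) = 2*(3/2)/(117 + 3/2) - 2*(-148 + 2*158)/(-104 - 148) = 2*(3/2)/(237/2) - 2*(-148 + 316)/(-252) = 2*(3/2)*(2/237) - 2*(-1)*168/252 = 2/79 - 1*(-4/3) = 2/79 + 4/3 = 322/237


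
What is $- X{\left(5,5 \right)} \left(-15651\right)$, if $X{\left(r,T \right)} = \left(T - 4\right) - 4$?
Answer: $-46953$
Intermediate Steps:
$X{\left(r,T \right)} = -8 + T$ ($X{\left(r,T \right)} = \left(-4 + T\right) - 4 = -8 + T$)
$- X{\left(5,5 \right)} \left(-15651\right) = - (-8 + 5) \left(-15651\right) = \left(-1\right) \left(-3\right) \left(-15651\right) = 3 \left(-15651\right) = -46953$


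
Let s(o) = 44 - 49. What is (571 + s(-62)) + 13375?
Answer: 13941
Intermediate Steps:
s(o) = -5
(571 + s(-62)) + 13375 = (571 - 5) + 13375 = 566 + 13375 = 13941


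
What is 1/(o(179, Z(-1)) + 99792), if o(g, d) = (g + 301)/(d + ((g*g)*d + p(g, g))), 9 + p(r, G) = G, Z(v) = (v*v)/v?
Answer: 332/33130939 ≈ 1.0021e-5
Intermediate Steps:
Z(v) = v (Z(v) = v**2/v = v)
p(r, G) = -9 + G
o(g, d) = (301 + g)/(-9 + d + g + d*g**2) (o(g, d) = (g + 301)/(d + ((g*g)*d + (-9 + g))) = (301 + g)/(d + (g**2*d + (-9 + g))) = (301 + g)/(d + (d*g**2 + (-9 + g))) = (301 + g)/(d + (-9 + g + d*g**2)) = (301 + g)/(-9 + d + g + d*g**2))
1/(o(179, Z(-1)) + 99792) = 1/((301 + 179)/(-9 - 1 + 179 - 1*179**2) + 99792) = 1/(480/(-9 - 1 + 179 - 1*32041) + 99792) = 1/(480/(-9 - 1 + 179 - 32041) + 99792) = 1/(480/(-31872) + 99792) = 1/(-1/31872*480 + 99792) = 1/(-5/332 + 99792) = 1/(33130939/332) = 332/33130939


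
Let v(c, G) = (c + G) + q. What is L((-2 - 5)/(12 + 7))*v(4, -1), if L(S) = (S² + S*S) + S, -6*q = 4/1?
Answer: -245/1083 ≈ -0.22622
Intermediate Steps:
q = -⅔ (q = -2/(3*1) = -2/3 = -⅙*4 = -⅔ ≈ -0.66667)
v(c, G) = -⅔ + G + c (v(c, G) = (c + G) - ⅔ = (G + c) - ⅔ = -⅔ + G + c)
L(S) = S + 2*S² (L(S) = (S² + S²) + S = 2*S² + S = S + 2*S²)
L((-2 - 5)/(12 + 7))*v(4, -1) = (((-2 - 5)/(12 + 7))*(1 + 2*((-2 - 5)/(12 + 7))))*(-⅔ - 1 + 4) = ((-7/19)*(1 + 2*(-7/19)))*(7/3) = ((-7*1/19)*(1 + 2*(-7*1/19)))*(7/3) = -7*(1 + 2*(-7/19))/19*(7/3) = -7*(1 - 14/19)/19*(7/3) = -7/19*5/19*(7/3) = -35/361*7/3 = -245/1083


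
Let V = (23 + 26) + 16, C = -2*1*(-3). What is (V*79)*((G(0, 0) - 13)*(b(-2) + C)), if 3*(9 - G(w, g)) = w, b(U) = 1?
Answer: -143780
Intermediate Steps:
C = 6 (C = -2*(-3) = 6)
G(w, g) = 9 - w/3
V = 65 (V = 49 + 16 = 65)
(V*79)*((G(0, 0) - 13)*(b(-2) + C)) = (65*79)*(((9 - ⅓*0) - 13)*(1 + 6)) = 5135*(((9 + 0) - 13)*7) = 5135*((9 - 13)*7) = 5135*(-4*7) = 5135*(-28) = -143780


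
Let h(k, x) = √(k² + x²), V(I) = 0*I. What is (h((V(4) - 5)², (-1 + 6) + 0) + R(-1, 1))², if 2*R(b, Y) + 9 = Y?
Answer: 666 - 40*√26 ≈ 462.04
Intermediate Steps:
R(b, Y) = -9/2 + Y/2
V(I) = 0
(h((V(4) - 5)², (-1 + 6) + 0) + R(-1, 1))² = (√(((0 - 5)²)² + ((-1 + 6) + 0)²) + (-9/2 + (½)*1))² = (√(((-5)²)² + (5 + 0)²) + (-9/2 + ½))² = (√(25² + 5²) - 4)² = (√(625 + 25) - 4)² = (√650 - 4)² = (5*√26 - 4)² = (-4 + 5*√26)²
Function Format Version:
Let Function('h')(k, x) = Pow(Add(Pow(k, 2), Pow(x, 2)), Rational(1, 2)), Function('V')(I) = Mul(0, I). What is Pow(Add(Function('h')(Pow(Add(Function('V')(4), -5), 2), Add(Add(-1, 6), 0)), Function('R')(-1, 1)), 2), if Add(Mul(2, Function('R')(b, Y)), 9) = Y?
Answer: Add(666, Mul(-40, Pow(26, Rational(1, 2)))) ≈ 462.04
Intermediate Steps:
Function('R')(b, Y) = Add(Rational(-9, 2), Mul(Rational(1, 2), Y))
Function('V')(I) = 0
Pow(Add(Function('h')(Pow(Add(Function('V')(4), -5), 2), Add(Add(-1, 6), 0)), Function('R')(-1, 1)), 2) = Pow(Add(Pow(Add(Pow(Pow(Add(0, -5), 2), 2), Pow(Add(Add(-1, 6), 0), 2)), Rational(1, 2)), Add(Rational(-9, 2), Mul(Rational(1, 2), 1))), 2) = Pow(Add(Pow(Add(Pow(Pow(-5, 2), 2), Pow(Add(5, 0), 2)), Rational(1, 2)), Add(Rational(-9, 2), Rational(1, 2))), 2) = Pow(Add(Pow(Add(Pow(25, 2), Pow(5, 2)), Rational(1, 2)), -4), 2) = Pow(Add(Pow(Add(625, 25), Rational(1, 2)), -4), 2) = Pow(Add(Pow(650, Rational(1, 2)), -4), 2) = Pow(Add(Mul(5, Pow(26, Rational(1, 2))), -4), 2) = Pow(Add(-4, Mul(5, Pow(26, Rational(1, 2)))), 2)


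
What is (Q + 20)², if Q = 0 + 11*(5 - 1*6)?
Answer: 81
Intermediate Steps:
Q = -11 (Q = 0 + 11*(5 - 6) = 0 + 11*(-1) = 0 - 11 = -11)
(Q + 20)² = (-11 + 20)² = 9² = 81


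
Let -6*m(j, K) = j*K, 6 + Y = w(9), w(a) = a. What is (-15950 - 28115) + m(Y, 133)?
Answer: -88263/2 ≈ -44132.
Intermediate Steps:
Y = 3 (Y = -6 + 9 = 3)
m(j, K) = -K*j/6 (m(j, K) = -j*K/6 = -K*j/6)
(-15950 - 28115) + m(Y, 133) = (-15950 - 28115) - 1/6*133*3 = -44065 - 133/2 = -88263/2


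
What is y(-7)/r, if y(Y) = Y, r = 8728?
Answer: -7/8728 ≈ -0.00080202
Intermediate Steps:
y(-7)/r = -7/8728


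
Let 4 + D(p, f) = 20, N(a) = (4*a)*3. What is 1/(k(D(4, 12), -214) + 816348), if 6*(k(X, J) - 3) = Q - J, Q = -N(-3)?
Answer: 3/2449178 ≈ 1.2249e-6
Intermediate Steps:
N(a) = 12*a
D(p, f) = 16 (D(p, f) = -4 + 20 = 16)
Q = 36 (Q = -12*(-3) = -1*(-36) = 36)
k(X, J) = 9 - J/6 (k(X, J) = 3 + (36 - J)/6 = 3 + (6 - J/6) = 9 - J/6)
1/(k(D(4, 12), -214) + 816348) = 1/((9 - ⅙*(-214)) + 816348) = 1/((9 + 107/3) + 816348) = 1/(134/3 + 816348) = 1/(2449178/3) = 3/2449178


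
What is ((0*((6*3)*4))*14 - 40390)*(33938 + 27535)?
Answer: -2482894470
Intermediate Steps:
((0*((6*3)*4))*14 - 40390)*(33938 + 27535) = ((0*(18*4))*14 - 40390)*61473 = ((0*72)*14 - 40390)*61473 = (0*14 - 40390)*61473 = (0 - 40390)*61473 = -40390*61473 = -2482894470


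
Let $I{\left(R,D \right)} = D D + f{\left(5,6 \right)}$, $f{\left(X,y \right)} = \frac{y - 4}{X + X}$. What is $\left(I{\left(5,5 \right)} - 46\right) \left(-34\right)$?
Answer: $\frac{3536}{5} \approx 707.2$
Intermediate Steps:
$f{\left(X,y \right)} = \frac{-4 + y}{2 X}$
$I{\left(R,D \right)} = \frac{1}{5} + D^{2}$ ($I{\left(R,D \right)} = D D + \frac{-4 + 6}{2 \cdot 5} = D^{2} + \frac{1}{2} \cdot \frac{1}{5} \cdot 2 = D^{2} + \frac{1}{5} = \frac{1}{5} + D^{2}$)
$\left(I{\left(5,5 \right)} - 46\right) \left(-34\right) = \left(\left(\frac{1}{5} + 5^{2}\right) - 46\right) \left(-34\right) = \left(\left(\frac{1}{5} + 25\right) - 46\right) \left(-34\right) = \left(\frac{126}{5} - 46\right) \left(-34\right) = \left(- \frac{104}{5}\right) \left(-34\right) = \frac{3536}{5}$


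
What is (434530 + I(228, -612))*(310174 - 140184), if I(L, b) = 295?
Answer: 73915901750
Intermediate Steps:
(434530 + I(228, -612))*(310174 - 140184) = (434530 + 295)*(310174 - 140184) = 434825*169990 = 73915901750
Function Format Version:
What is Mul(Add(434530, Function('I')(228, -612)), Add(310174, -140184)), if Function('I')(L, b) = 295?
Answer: 73915901750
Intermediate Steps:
Mul(Add(434530, Function('I')(228, -612)), Add(310174, -140184)) = Mul(Add(434530, 295), Add(310174, -140184)) = Mul(434825, 169990) = 73915901750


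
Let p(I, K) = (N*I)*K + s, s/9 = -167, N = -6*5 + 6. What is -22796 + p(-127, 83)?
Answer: 228685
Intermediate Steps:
N = -24 (N = -30 + 6 = -24)
s = -1503 (s = 9*(-167) = -1503)
p(I, K) = -1503 - 24*I*K (p(I, K) = (-24*I)*K - 1503 = -24*I*K - 1503 = -1503 - 24*I*K)
-22796 + p(-127, 83) = -22796 + (-1503 - 24*(-127)*83) = -22796 + (-1503 + 252984) = -22796 + 251481 = 228685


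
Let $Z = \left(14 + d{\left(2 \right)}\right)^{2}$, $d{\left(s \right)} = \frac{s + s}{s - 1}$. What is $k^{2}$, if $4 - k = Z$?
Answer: $102400$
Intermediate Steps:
$d{\left(s \right)} = \frac{2 s}{-1 + s}$
$Z = 324$ ($Z = \left(14 + 2 \cdot 2 \frac{1}{-1 + 2}\right)^{2} = \left(14 + 2 \cdot 2 \cdot 1^{-1}\right)^{2} = \left(14 + 2 \cdot 2 \cdot 1\right)^{2} = \left(14 + 4\right)^{2} = 18^{2} = 324$)
$k = -320$ ($k = 4 - 324 = -320$)
$k^{2} = \left(-320\right)^{2} = 102400$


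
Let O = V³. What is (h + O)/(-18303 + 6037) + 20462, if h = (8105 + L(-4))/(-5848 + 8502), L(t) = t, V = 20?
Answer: 666097971267/32553964 ≈ 20461.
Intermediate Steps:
O = 8000 (O = 20³ = 8000)
h = 8101/2654 (h = (8105 - 4)/(-5848 + 8502) = 8101/2654 ≈ 3.0524)
(h + O)/(-18303 + 6037) + 20462 = (8101/2654 + 8000)/(-18303 + 6037) + 20462 = (21240101/2654)/(-12266) + 20462 = (21240101/2654)*(-1/12266) + 20462 = -21240101/32553964 + 20462 = 666097971267/32553964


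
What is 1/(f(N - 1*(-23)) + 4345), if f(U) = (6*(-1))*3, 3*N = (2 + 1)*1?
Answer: 1/4327 ≈ 0.00023111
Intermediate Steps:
N = 1 (N = ((2 + 1)*1)/3 = (3*1)/3 = (⅓)*3 = 1)
f(U) = -18 (f(U) = -6*3 = -18)
1/(f(N - 1*(-23)) + 4345) = 1/(-18 + 4345) = 1/4327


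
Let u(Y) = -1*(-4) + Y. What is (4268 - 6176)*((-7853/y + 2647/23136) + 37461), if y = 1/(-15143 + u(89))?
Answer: -434905731148137/1928 ≈ -2.2557e+11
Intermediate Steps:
u(Y) = 4 + Y
y = -1/15050 (y = 1/(-15143 + (4 + 89)) = 1/(-15143 + 93) = 1/(-15050) = -1/15050 ≈ -6.6445e-5)
(4268 - 6176)*((-7853/y + 2647/23136) + 37461) = (4268 - 6176)*((-7853/(-1/15050) + 2647/23136) + 37461) = -1908*((-7853*(-15050) + 2647*(1/23136)) + 37461) = -1908*((118187650 + 2647/23136) + 37461) = -1908*(2734389473047/23136 + 37461) = -1908*2735256170743/23136 = -434905731148137/1928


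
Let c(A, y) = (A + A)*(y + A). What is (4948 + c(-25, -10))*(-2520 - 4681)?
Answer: -48232298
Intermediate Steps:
c(A, y) = 2*A*(A + y) (c(A, y) = (2*A)*(A + y) = 2*A*(A + y))
(4948 + c(-25, -10))*(-2520 - 4681) = (4948 + 2*(-25)*(-25 - 10))*(-2520 - 4681) = (4948 + 2*(-25)*(-35))*(-7201) = (4948 + 1750)*(-7201) = 6698*(-7201) = -48232298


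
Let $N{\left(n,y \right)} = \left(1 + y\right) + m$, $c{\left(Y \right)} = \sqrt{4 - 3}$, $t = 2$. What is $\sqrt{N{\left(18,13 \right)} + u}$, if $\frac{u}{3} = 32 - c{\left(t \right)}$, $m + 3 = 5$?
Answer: $\sqrt{109} \approx 10.44$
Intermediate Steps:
$m = 2$ ($m = -3 + 5 = 2$)
$c{\left(Y \right)} = 1$ ($c{\left(Y \right)} = \sqrt{1} = 1$)
$N{\left(n,y \right)} = 3 + y$ ($N{\left(n,y \right)} = \left(1 + y\right) + 2 = 3 + y$)
$u = 93$ ($u = 3 \left(32 - 1\right) = 3 \cdot 31 = 93$)
$\sqrt{N{\left(18,13 \right)} + u} = \sqrt{\left(3 + 13\right) + 93} = \sqrt{16 + 93} = \sqrt{109}$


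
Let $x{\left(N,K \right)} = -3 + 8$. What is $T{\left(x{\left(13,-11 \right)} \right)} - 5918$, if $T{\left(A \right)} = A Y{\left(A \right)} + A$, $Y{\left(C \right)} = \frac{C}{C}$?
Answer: $-5908$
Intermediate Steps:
$x{\left(N,K \right)} = 5$
$Y{\left(C \right)} = 1$
$T{\left(A \right)} = 2 A$ ($T{\left(A \right)} = A 1 + A = A + A = 2 A$)
$T{\left(x{\left(13,-11 \right)} \right)} - 5918 = 2 \cdot 5 - 5918 = 10 - 5918 = -5908$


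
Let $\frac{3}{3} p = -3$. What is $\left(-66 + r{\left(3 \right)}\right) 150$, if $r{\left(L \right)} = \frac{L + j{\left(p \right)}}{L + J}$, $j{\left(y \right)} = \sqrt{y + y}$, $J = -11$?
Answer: $- \frac{39825}{4} - \frac{75 i \sqrt{6}}{4} \approx -9956.3 - 45.928 i$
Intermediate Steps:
$p = -3$
$j{\left(y \right)} = \sqrt{2} \sqrt{y}$ ($j{\left(y \right)} = \sqrt{2 y} = \sqrt{2} \sqrt{y}$)
$r{\left(L \right)} = \frac{L + i \sqrt{6}}{-11 + L}$ ($r{\left(L \right)} = \frac{L + \sqrt{2} \sqrt{-3}}{L - 11} = \frac{L + \sqrt{2} i \sqrt{3}}{-11 + L} = \frac{L + i \sqrt{6}}{-11 + L}$)
$\left(-66 + r{\left(3 \right)}\right) 150 = \left(-66 + \frac{3 + i \sqrt{6}}{-11 + 3}\right) 150 = \left(-66 + \frac{3 + i \sqrt{6}}{-8}\right) 150 = \left(-66 - \frac{3 + i \sqrt{6}}{8}\right) 150 = \left(-66 - \left(\frac{3}{8} + \frac{i \sqrt{6}}{8}\right)\right) 150 = \left(- \frac{531}{8} - \frac{i \sqrt{6}}{8}\right) 150 = - \frac{39825}{4} - \frac{75 i \sqrt{6}}{4}$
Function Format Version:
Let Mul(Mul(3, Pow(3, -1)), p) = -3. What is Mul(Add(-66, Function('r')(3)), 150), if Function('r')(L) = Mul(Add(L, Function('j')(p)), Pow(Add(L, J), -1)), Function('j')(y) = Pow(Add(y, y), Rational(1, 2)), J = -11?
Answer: Add(Rational(-39825, 4), Mul(Rational(-75, 4), I, Pow(6, Rational(1, 2)))) ≈ Add(-9956.3, Mul(-45.928, I))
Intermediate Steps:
p = -3
Function('j')(y) = Mul(Pow(2, Rational(1, 2)), Pow(y, Rational(1, 2))) (Function('j')(y) = Pow(Mul(2, y), Rational(1, 2)) = Mul(Pow(2, Rational(1, 2)), Pow(y, Rational(1, 2))))
Function('r')(L) = Mul(Pow(Add(-11, L), -1), Add(L, Mul(I, Pow(6, Rational(1, 2))))) (Function('r')(L) = Mul(Add(L, Mul(Pow(2, Rational(1, 2)), Pow(-3, Rational(1, 2)))), Pow(Add(L, -11), -1)) = Mul(Add(L, Mul(Pow(2, Rational(1, 2)), Mul(I, Pow(3, Rational(1, 2))))), Pow(Add(-11, L), -1)) = Mul(Add(L, Mul(I, Pow(6, Rational(1, 2)))), Pow(Add(-11, L), -1)) = Mul(Pow(Add(-11, L), -1), Add(L, Mul(I, Pow(6, Rational(1, 2))))))
Mul(Add(-66, Function('r')(3)), 150) = Mul(Add(-66, Mul(Pow(Add(-11, 3), -1), Add(3, Mul(I, Pow(6, Rational(1, 2)))))), 150) = Mul(Add(-66, Mul(Pow(-8, -1), Add(3, Mul(I, Pow(6, Rational(1, 2)))))), 150) = Mul(Add(-66, Mul(Rational(-1, 8), Add(3, Mul(I, Pow(6, Rational(1, 2)))))), 150) = Mul(Add(-66, Add(Rational(-3, 8), Mul(Rational(-1, 8), I, Pow(6, Rational(1, 2))))), 150) = Mul(Add(Rational(-531, 8), Mul(Rational(-1, 8), I, Pow(6, Rational(1, 2)))), 150) = Add(Rational(-39825, 4), Mul(Rational(-75, 4), I, Pow(6, Rational(1, 2))))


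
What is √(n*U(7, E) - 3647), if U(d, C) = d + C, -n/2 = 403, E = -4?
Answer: I*√6065 ≈ 77.878*I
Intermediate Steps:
n = -806 (n = -2*403 = -806)
U(d, C) = C + d
√(n*U(7, E) - 3647) = √(-806*(-4 + 7) - 3647) = √(-806*3 - 3647) = √(-2418 - 3647) = √(-6065) = I*√6065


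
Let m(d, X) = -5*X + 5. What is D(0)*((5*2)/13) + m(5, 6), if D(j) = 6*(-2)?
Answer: -445/13 ≈ -34.231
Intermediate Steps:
m(d, X) = 5 - 5*X
D(j) = -12
D(0)*((5*2)/13) + m(5, 6) = -12*5*2/13 + (5 - 5*6) = -120/13 + (5 - 30) = -12*10/13 - 25 = -120/13 - 25 = -445/13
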